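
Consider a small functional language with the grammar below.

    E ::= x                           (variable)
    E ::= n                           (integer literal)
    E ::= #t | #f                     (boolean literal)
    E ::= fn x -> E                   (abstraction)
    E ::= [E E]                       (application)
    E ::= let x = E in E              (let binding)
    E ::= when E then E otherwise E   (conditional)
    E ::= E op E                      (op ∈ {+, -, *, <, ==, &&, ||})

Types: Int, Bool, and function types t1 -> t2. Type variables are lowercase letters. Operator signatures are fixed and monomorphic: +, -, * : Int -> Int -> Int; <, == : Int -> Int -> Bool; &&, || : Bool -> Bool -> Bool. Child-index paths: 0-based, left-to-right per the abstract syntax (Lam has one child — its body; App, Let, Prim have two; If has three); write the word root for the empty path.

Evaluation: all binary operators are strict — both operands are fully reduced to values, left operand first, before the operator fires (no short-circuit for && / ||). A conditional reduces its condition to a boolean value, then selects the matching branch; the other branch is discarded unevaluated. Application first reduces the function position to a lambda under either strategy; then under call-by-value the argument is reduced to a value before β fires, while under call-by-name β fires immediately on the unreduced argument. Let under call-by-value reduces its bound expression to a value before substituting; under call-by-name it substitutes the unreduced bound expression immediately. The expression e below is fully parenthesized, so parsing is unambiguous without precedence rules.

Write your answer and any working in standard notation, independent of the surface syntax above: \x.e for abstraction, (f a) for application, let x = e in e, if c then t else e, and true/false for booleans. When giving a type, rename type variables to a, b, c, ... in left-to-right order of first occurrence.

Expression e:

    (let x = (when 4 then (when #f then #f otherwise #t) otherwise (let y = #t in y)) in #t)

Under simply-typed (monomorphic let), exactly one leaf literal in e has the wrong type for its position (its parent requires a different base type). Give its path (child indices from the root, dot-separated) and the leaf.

Answer: 0.0 : 4

Working:
  unify Int ~ Bool
  FAIL: mismatch Int ~ Bool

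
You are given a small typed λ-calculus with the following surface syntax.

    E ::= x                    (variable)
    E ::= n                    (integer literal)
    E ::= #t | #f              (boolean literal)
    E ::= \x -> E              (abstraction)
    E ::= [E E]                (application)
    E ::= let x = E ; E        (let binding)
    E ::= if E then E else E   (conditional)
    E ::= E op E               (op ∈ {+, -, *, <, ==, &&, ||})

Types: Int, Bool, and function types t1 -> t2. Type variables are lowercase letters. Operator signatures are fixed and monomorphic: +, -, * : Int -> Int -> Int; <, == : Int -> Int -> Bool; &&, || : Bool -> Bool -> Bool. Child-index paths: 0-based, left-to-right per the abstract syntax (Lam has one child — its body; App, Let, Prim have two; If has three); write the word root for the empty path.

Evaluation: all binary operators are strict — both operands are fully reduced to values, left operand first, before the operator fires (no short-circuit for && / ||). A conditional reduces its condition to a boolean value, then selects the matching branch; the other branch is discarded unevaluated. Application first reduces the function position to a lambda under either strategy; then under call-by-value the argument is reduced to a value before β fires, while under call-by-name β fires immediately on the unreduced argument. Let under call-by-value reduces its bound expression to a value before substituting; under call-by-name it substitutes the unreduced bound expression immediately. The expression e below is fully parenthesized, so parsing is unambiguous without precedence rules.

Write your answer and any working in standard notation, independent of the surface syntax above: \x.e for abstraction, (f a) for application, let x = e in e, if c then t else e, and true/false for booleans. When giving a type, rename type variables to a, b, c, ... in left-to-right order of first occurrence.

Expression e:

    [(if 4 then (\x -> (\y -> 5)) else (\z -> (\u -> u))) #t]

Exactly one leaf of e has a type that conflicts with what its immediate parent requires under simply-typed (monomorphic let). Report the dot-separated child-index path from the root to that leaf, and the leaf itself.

Answer: 0.0 : 4

Trace:
  unify Int ~ Bool
  FAIL: mismatch Int ~ Bool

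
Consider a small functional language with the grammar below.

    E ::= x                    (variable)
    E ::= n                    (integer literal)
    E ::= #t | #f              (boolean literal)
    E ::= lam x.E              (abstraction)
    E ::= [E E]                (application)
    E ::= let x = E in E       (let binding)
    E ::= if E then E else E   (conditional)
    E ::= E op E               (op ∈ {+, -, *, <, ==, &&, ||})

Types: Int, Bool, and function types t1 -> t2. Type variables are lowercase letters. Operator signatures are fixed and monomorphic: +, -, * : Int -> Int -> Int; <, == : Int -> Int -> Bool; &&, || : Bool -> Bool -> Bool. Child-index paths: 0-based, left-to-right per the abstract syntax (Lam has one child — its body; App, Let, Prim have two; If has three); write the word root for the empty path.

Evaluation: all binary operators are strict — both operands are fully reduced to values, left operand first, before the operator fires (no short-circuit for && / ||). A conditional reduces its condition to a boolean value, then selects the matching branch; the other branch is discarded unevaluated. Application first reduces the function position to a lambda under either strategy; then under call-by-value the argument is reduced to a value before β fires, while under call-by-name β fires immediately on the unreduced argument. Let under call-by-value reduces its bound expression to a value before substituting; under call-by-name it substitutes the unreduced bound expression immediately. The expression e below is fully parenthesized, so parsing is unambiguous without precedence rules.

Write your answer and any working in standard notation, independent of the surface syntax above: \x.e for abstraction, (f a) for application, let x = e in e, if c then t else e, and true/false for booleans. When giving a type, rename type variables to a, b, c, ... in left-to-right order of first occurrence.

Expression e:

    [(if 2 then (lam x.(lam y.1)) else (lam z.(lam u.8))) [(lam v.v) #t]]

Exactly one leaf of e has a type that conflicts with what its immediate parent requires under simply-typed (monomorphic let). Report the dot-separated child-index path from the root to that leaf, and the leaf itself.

Working:
  unify Int ~ Bool
  FAIL: mismatch Int ~ Bool

Answer: 0.0 : 2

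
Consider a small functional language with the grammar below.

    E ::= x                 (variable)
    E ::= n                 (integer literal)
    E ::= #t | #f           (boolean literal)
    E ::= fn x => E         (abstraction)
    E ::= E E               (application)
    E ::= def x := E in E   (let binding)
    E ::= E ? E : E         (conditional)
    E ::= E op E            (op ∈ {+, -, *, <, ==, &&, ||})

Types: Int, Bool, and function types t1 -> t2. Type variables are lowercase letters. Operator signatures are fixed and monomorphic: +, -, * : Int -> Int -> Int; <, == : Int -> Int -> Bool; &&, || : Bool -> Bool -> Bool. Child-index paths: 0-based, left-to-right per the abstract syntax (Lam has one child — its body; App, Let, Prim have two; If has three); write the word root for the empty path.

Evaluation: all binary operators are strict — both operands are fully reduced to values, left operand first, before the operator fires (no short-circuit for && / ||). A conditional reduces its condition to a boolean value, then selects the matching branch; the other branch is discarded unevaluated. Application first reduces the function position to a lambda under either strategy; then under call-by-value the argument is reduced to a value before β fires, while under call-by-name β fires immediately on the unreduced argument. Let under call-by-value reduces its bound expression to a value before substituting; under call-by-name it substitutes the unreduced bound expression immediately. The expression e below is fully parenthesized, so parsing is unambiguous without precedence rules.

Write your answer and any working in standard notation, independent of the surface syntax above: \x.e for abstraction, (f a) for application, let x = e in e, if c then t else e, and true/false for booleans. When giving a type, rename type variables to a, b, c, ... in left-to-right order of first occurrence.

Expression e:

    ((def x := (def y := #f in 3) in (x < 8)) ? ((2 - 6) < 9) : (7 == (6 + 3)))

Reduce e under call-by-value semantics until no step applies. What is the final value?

Derivation:
step 0: (if (let x = (let y = false in 3) in (x < 8)) then ((2 - 6) < 9) else (7 == (6 + 3)))
step 1: [let@0.0] (if (let x = 3 in (x < 8)) then ((2 - 6) < 9) else (7 == (6 + 3)))
step 2: [let@0] (if (3 < 8) then ((2 - 6) < 9) else (7 == (6 + 3)))
step 3: [delta@0] (if true then ((2 - 6) < 9) else (7 == (6 + 3)))
step 4: [if@root] ((2 - 6) < 9)
step 5: [delta@0] (-4 < 9)
step 6: [delta@root] true

Answer: true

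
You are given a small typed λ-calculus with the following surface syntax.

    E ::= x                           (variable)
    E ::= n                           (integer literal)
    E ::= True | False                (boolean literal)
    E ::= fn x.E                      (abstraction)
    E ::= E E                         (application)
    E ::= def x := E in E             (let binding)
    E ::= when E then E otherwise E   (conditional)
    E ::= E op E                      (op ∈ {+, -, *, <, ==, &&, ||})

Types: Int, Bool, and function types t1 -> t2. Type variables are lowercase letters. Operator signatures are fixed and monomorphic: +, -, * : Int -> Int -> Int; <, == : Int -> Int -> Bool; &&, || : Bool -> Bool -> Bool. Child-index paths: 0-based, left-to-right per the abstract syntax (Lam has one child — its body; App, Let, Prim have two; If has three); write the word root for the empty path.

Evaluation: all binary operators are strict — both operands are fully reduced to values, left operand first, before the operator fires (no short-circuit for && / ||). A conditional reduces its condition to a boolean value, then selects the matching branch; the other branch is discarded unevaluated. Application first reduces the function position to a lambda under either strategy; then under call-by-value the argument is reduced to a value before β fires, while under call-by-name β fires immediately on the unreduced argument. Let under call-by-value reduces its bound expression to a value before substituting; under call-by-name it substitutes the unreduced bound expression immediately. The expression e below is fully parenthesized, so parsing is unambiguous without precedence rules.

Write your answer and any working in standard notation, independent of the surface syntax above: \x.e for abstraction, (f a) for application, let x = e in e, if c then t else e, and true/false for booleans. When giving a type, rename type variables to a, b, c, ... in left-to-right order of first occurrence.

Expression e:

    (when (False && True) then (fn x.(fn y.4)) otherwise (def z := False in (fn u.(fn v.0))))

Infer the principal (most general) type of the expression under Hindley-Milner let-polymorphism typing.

Working:
  unify Bool ~ Bool
  unify Bool ~ Bool
  unify Bool ~ Bool
\y._ : b -> Int
\x._ : a -> b -> Int
let z : Bool
\v._ : d -> Int
\u._ : c -> d -> Int
  unify a -> b -> Int ~ c -> d -> Int
  unify a ~ c
  unify b -> Int ~ d -> Int
  unify b ~ d
  unify Int ~ Int

Answer: a -> b -> Int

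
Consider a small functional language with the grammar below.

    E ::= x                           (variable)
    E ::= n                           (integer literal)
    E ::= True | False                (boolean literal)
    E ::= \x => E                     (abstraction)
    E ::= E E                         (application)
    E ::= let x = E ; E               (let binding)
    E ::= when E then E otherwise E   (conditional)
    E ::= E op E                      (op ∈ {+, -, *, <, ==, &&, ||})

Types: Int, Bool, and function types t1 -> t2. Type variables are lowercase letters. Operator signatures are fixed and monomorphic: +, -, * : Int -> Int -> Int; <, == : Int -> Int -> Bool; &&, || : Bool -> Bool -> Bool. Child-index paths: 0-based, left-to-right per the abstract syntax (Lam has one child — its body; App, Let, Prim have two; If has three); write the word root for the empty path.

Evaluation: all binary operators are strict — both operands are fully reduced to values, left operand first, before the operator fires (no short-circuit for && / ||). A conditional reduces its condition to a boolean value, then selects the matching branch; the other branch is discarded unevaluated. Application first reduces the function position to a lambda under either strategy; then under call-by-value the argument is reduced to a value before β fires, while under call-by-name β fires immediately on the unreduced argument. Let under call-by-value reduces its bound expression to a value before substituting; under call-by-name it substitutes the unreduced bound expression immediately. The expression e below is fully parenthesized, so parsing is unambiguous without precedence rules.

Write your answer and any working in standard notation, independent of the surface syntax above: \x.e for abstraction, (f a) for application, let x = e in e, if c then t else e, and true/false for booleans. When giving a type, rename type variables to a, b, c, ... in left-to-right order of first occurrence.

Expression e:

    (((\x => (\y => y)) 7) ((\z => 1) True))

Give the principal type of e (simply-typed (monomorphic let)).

Derivation:
y : b
\y._ : b -> b
\x._ : a -> b -> b
  unify a -> b -> b ~ Int -> c
  unify a ~ Int
  unify b -> b ~ c
_ _ : b -> b
\z._ : d -> Int
  unify d -> Int ~ Bool -> e
  unify d ~ Bool
  unify Int ~ e
_ _ : Int
  unify b -> b ~ Int -> f
  unify b ~ Int
  unify Int ~ f
_ _ : Int

Answer: Int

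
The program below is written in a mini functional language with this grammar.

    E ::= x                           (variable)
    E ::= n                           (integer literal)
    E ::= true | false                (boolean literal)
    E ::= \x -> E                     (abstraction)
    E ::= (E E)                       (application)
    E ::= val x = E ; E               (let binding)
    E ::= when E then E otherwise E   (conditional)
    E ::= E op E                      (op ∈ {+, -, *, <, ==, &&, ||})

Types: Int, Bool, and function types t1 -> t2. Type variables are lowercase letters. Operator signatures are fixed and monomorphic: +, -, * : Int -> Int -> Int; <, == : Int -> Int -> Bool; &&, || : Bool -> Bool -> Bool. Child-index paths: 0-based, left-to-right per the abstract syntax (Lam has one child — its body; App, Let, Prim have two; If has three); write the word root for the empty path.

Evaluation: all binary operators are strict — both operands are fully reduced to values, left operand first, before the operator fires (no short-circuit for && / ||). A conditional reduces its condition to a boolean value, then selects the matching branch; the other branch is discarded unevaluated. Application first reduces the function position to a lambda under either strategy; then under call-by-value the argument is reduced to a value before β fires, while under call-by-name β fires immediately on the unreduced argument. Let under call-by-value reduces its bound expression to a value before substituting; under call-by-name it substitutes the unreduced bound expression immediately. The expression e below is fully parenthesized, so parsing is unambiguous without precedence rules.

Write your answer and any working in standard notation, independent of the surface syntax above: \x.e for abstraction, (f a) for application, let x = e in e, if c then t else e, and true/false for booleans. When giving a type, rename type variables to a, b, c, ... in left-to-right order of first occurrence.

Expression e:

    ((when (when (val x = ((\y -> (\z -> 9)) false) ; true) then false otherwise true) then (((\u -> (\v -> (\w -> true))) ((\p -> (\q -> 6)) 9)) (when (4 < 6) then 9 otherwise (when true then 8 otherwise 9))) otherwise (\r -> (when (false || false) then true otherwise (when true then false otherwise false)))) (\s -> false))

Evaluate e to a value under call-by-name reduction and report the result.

Trace:
step 0: ((if (if (let x = ((\y.(\z.9)) false) in true) then false else true) then (((\u.(\v.(\w.true))) ((\p.(\q.6)) 9)) (if (4 < 6) then 9 else (if true then 8 else 9))) else (\r.(if (false || false) then true else (if true then false else false)))) (\s.false))
step 1: [let@0.0.0] ((if (if true then false else true) then (((\u.(\v.(\w.true))) ((\p.(\q.6)) 9)) (if (4 < 6) then 9 else (if true then 8 else 9))) else (\r.(if (false || false) then true else (if true then false else false)))) (\s.false))
step 2: [if@0.0] ((if false then (((\u.(\v.(\w.true))) ((\p.(\q.6)) 9)) (if (4 < 6) then 9 else (if true then 8 else 9))) else (\r.(if (false || false) then true else (if true then false else false)))) (\s.false))
step 3: [if@0] ((\r.(if (false || false) then true else (if true then false else false))) (\s.false))
step 4: [beta@root] (if (false || false) then true else (if true then false else false))
step 5: [delta@0] (if false then true else (if true then false else false))
step 6: [if@root] (if true then false else false)
step 7: [if@root] false

Answer: false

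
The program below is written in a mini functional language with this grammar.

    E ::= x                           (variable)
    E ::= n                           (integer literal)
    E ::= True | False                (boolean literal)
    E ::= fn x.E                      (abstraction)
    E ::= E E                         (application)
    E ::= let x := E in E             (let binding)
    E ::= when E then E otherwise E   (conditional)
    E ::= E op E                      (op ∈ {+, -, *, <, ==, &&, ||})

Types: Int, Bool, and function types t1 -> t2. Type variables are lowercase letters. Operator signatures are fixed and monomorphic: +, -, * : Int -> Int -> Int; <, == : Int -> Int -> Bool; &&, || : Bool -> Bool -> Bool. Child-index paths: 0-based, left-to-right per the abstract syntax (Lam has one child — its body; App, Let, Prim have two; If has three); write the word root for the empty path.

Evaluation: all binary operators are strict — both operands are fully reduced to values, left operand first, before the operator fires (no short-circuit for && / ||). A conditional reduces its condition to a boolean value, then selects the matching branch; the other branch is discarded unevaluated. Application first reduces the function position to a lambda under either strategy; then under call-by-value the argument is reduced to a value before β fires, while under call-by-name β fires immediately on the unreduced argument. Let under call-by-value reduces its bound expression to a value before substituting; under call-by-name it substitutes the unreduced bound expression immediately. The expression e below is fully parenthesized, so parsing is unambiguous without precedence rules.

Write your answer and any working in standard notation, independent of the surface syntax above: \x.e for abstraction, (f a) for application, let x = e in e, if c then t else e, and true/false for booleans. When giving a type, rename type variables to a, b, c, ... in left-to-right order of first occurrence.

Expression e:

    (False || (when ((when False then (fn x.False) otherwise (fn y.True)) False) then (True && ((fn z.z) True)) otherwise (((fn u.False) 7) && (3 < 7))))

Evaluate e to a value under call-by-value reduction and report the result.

Answer: true

Trace:
step 0: (false || (if ((if false then (\x.false) else (\y.true)) false) then (true && ((\z.z) true)) else (((\u.false) 7) && (3 < 7))))
step 1: [if@1.0.0] (false || (if ((\y.true) false) then (true && ((\z.z) true)) else (((\u.false) 7) && (3 < 7))))
step 2: [beta@1.0] (false || (if true then (true && ((\z.z) true)) else (((\u.false) 7) && (3 < 7))))
step 3: [if@1] (false || (true && ((\z.z) true)))
step 4: [beta@1.1] (false || (true && true))
step 5: [delta@1] (false || true)
step 6: [delta@root] true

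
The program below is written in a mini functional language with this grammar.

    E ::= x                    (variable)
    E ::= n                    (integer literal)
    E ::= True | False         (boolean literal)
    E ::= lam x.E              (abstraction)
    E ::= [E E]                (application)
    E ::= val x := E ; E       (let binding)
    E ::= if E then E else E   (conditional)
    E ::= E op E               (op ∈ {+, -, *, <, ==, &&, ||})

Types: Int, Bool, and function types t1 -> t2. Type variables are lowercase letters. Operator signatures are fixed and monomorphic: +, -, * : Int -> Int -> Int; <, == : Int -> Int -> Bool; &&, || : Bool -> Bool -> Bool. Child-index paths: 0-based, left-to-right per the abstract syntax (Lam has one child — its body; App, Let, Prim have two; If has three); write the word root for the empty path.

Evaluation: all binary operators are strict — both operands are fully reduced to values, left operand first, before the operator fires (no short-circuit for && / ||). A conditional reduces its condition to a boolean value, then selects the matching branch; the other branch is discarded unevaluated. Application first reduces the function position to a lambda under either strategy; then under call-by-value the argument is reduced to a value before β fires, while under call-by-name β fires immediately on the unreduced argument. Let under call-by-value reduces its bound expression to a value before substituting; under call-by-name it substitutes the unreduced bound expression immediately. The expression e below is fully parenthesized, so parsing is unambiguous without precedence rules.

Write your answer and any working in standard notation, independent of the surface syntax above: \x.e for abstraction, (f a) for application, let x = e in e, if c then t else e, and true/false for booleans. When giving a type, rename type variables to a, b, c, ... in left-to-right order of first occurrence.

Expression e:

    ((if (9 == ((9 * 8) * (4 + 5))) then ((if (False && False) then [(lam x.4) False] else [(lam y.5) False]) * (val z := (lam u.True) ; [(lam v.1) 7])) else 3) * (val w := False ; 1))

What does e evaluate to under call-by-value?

Answer: 3

Working:
step 0: ((if (9 == ((9 * 8) * (4 + 5))) then ((if (false && false) then ((\x.4) false) else ((\y.5) false)) * (let z = (\u.true) in ((\v.1) 7))) else 3) * (let w = false in 1))
step 1: [delta@0.0.1.0] ((if (9 == (72 * (4 + 5))) then ((if (false && false) then ((\x.4) false) else ((\y.5) false)) * (let z = (\u.true) in ((\v.1) 7))) else 3) * (let w = false in 1))
step 2: [delta@0.0.1.1] ((if (9 == (72 * 9)) then ((if (false && false) then ((\x.4) false) else ((\y.5) false)) * (let z = (\u.true) in ((\v.1) 7))) else 3) * (let w = false in 1))
step 3: [delta@0.0.1] ((if (9 == 648) then ((if (false && false) then ((\x.4) false) else ((\y.5) false)) * (let z = (\u.true) in ((\v.1) 7))) else 3) * (let w = false in 1))
step 4: [delta@0.0] ((if false then ((if (false && false) then ((\x.4) false) else ((\y.5) false)) * (let z = (\u.true) in ((\v.1) 7))) else 3) * (let w = false in 1))
step 5: [if@0] (3 * (let w = false in 1))
step 6: [let@1] (3 * 1)
step 7: [delta@root] 3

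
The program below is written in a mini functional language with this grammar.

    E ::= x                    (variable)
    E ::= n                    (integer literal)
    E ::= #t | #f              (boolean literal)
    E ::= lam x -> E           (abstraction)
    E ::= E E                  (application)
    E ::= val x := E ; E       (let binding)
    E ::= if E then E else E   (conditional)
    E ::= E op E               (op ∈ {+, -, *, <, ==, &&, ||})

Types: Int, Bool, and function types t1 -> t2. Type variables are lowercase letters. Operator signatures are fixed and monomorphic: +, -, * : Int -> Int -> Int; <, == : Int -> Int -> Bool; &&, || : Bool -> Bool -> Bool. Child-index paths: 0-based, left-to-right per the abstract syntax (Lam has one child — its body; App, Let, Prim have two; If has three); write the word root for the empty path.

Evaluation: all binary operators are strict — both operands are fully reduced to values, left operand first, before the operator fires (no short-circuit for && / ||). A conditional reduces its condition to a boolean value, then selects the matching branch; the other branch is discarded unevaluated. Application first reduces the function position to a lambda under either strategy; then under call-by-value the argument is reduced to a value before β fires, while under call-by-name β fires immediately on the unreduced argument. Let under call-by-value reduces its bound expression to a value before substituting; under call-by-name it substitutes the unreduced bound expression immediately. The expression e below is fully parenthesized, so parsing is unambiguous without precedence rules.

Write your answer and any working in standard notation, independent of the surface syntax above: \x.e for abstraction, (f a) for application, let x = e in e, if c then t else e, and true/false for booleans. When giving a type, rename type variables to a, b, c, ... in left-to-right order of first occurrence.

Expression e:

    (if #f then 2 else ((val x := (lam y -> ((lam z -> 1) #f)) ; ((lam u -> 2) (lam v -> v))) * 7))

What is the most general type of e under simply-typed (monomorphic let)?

Working:
  unify Bool ~ Bool
\z._ : b -> Int
  unify b -> Int ~ Bool -> c
  unify b ~ Bool
  unify Int ~ c
_ _ : Int
\y._ : a -> Int
let x : a -> Int
\u._ : d -> Int
v : e
\v._ : e -> e
  unify d -> Int ~ (e -> e) -> f
  unify d ~ e -> e
  unify Int ~ f
_ _ : Int
  unify Int ~ Int
  unify Int ~ Int
  unify Int ~ Int

Answer: Int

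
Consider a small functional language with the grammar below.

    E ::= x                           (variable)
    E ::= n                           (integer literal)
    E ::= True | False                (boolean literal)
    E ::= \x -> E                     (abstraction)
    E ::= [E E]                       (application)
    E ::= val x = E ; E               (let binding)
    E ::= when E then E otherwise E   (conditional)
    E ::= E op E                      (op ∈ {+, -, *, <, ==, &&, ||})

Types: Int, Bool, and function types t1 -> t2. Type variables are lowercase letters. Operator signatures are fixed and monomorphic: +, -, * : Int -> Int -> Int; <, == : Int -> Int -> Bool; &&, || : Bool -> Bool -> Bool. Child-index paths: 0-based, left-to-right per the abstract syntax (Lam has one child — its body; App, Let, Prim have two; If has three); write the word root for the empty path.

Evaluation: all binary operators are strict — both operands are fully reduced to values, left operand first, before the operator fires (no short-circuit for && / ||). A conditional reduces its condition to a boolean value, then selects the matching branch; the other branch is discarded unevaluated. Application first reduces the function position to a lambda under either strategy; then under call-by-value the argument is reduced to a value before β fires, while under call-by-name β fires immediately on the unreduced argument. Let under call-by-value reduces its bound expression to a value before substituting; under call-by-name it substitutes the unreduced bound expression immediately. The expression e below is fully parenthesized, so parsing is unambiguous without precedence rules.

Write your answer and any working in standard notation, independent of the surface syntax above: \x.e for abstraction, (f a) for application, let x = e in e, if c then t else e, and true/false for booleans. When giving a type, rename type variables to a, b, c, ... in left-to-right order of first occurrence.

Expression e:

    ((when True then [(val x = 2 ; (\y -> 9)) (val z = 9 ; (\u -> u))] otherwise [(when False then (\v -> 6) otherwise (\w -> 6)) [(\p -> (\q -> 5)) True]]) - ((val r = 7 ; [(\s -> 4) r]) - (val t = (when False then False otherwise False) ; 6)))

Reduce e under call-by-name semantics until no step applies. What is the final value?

Answer: 11

Trace:
step 0: ((if true then ((let x = 2 in (\y.9)) (let z = 9 in (\u.u))) else ((if false then (\v.6) else (\w.6)) ((\p.(\q.5)) true))) - ((let r = 7 in ((\s.4) r)) - (let t = (if false then false else false) in 6)))
step 1: [if@0] (((let x = 2 in (\y.9)) (let z = 9 in (\u.u))) - ((let r = 7 in ((\s.4) r)) - (let t = (if false then false else false) in 6)))
step 2: [let@0.0] (((\y.9) (let z = 9 in (\u.u))) - ((let r = 7 in ((\s.4) r)) - (let t = (if false then false else false) in 6)))
step 3: [beta@0] (9 - ((let r = 7 in ((\s.4) r)) - (let t = (if false then false else false) in 6)))
step 4: [let@1.0] (9 - (((\s.4) 7) - (let t = (if false then false else false) in 6)))
step 5: [beta@1.0] (9 - (4 - (let t = (if false then false else false) in 6)))
step 6: [let@1.1] (9 - (4 - 6))
step 7: [delta@1] (9 - -2)
step 8: [delta@root] 11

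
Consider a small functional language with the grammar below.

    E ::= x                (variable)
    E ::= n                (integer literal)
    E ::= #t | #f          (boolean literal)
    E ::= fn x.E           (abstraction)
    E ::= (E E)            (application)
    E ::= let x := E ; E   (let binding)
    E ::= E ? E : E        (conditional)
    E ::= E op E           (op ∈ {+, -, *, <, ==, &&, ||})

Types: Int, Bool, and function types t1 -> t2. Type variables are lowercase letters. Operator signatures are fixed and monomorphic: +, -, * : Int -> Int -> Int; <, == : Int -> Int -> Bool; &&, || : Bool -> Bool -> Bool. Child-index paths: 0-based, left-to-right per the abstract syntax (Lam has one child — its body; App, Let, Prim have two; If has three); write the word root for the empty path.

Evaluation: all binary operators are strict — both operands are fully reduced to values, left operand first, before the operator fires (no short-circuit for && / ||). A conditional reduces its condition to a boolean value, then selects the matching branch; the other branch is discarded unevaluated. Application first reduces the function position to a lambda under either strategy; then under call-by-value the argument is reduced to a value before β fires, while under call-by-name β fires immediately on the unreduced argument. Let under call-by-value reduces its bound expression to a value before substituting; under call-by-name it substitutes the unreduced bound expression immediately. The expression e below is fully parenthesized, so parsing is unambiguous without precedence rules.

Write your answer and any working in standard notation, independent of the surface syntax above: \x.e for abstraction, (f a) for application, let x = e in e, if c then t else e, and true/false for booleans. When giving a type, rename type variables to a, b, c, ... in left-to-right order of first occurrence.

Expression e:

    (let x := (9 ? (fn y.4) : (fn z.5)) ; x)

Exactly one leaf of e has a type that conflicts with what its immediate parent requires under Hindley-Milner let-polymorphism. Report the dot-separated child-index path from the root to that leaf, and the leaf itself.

Derivation:
  unify Int ~ Bool
  FAIL: mismatch Int ~ Bool

Answer: 0.0 : 9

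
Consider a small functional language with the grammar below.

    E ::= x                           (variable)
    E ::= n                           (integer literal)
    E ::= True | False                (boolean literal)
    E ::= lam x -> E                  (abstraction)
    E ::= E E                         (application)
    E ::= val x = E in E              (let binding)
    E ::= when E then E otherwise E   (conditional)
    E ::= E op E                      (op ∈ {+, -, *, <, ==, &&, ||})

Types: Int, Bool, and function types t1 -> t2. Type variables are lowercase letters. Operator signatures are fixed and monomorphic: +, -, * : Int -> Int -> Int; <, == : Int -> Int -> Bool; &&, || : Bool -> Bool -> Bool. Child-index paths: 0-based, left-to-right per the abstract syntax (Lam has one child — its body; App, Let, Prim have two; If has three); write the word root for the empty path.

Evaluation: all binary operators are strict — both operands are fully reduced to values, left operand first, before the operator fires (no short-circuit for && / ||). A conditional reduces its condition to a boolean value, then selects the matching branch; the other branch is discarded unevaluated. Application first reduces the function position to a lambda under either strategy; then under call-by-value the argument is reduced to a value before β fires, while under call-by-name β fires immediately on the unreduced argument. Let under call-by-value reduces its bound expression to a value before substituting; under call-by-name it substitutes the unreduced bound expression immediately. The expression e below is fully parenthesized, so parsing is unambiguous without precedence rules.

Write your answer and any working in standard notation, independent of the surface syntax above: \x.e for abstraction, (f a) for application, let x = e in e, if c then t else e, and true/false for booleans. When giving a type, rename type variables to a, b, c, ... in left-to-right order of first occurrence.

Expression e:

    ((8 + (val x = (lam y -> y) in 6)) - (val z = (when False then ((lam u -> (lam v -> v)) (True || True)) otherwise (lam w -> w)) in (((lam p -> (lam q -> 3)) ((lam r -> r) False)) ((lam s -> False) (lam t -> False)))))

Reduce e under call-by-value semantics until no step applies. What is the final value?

Answer: 11

Derivation:
step 0: ((8 + (let x = (\y.y) in 6)) - (let z = (if false then ((\u.(\v.v)) (true || true)) else (\w.w)) in (((\p.(\q.3)) ((\r.r) false)) ((\s.false) (\t.false)))))
step 1: [let@0.1] ((8 + 6) - (let z = (if false then ((\u.(\v.v)) (true || true)) else (\w.w)) in (((\p.(\q.3)) ((\r.r) false)) ((\s.false) (\t.false)))))
step 2: [delta@0] (14 - (let z = (if false then ((\u.(\v.v)) (true || true)) else (\w.w)) in (((\p.(\q.3)) ((\r.r) false)) ((\s.false) (\t.false)))))
step 3: [if@1.0] (14 - (let z = (\w.w) in (((\p.(\q.3)) ((\r.r) false)) ((\s.false) (\t.false)))))
step 4: [let@1] (14 - (((\p.(\q.3)) ((\r.r) false)) ((\s.false) (\t.false))))
step 5: [beta@1.0.1] (14 - (((\p.(\q.3)) false) ((\s.false) (\t.false))))
step 6: [beta@1.0] (14 - ((\q.3) ((\s.false) (\t.false))))
step 7: [beta@1.1] (14 - ((\q.3) false))
step 8: [beta@1] (14 - 3)
step 9: [delta@root] 11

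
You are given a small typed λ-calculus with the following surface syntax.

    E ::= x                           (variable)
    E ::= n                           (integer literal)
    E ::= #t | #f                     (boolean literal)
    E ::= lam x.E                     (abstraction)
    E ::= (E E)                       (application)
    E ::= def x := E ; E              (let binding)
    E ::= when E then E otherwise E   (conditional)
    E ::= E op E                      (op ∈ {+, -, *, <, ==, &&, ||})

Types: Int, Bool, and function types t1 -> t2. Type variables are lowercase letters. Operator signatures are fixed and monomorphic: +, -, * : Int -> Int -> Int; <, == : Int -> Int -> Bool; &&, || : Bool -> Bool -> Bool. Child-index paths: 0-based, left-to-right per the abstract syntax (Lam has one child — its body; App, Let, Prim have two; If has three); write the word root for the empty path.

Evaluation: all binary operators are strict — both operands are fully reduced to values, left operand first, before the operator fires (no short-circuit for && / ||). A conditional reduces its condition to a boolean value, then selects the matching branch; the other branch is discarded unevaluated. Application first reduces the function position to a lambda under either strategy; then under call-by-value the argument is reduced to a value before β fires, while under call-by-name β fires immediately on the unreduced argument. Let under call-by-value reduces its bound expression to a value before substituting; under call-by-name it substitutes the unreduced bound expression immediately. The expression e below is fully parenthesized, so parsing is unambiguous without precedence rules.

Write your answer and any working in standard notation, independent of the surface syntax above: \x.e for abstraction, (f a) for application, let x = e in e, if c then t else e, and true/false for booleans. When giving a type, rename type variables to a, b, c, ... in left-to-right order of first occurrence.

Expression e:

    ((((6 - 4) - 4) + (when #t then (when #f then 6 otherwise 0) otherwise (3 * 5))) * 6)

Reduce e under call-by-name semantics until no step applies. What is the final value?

Answer: -12

Trace:
step 0: ((((6 - 4) - 4) + (if true then (if false then 6 else 0) else (3 * 5))) * 6)
step 1: [delta@0.0.0] (((2 - 4) + (if true then (if false then 6 else 0) else (3 * 5))) * 6)
step 2: [delta@0.0] ((-2 + (if true then (if false then 6 else 0) else (3 * 5))) * 6)
step 3: [if@0.1] ((-2 + (if false then 6 else 0)) * 6)
step 4: [if@0.1] ((-2 + 0) * 6)
step 5: [delta@0] (-2 * 6)
step 6: [delta@root] -12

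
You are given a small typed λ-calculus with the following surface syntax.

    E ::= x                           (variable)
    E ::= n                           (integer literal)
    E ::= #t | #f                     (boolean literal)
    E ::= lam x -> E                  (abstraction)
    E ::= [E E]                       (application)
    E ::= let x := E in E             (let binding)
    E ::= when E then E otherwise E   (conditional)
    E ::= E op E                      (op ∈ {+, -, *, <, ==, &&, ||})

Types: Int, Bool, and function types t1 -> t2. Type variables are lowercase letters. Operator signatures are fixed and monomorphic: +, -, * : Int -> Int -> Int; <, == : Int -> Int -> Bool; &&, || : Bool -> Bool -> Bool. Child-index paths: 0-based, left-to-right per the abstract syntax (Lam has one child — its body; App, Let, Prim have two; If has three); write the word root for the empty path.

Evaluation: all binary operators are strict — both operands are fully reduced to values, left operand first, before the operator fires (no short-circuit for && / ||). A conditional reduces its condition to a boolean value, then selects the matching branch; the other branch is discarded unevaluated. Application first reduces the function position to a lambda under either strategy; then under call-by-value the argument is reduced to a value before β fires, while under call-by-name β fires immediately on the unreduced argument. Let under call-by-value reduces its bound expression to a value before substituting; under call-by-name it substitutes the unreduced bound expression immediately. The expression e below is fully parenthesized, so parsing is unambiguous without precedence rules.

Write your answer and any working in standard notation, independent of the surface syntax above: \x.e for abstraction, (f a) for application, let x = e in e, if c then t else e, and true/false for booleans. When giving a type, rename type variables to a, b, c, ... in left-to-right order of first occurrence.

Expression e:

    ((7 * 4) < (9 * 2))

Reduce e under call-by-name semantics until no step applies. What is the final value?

Trace:
step 0: ((7 * 4) < (9 * 2))
step 1: [delta@0] (28 < (9 * 2))
step 2: [delta@1] (28 < 18)
step 3: [delta@root] false

Answer: false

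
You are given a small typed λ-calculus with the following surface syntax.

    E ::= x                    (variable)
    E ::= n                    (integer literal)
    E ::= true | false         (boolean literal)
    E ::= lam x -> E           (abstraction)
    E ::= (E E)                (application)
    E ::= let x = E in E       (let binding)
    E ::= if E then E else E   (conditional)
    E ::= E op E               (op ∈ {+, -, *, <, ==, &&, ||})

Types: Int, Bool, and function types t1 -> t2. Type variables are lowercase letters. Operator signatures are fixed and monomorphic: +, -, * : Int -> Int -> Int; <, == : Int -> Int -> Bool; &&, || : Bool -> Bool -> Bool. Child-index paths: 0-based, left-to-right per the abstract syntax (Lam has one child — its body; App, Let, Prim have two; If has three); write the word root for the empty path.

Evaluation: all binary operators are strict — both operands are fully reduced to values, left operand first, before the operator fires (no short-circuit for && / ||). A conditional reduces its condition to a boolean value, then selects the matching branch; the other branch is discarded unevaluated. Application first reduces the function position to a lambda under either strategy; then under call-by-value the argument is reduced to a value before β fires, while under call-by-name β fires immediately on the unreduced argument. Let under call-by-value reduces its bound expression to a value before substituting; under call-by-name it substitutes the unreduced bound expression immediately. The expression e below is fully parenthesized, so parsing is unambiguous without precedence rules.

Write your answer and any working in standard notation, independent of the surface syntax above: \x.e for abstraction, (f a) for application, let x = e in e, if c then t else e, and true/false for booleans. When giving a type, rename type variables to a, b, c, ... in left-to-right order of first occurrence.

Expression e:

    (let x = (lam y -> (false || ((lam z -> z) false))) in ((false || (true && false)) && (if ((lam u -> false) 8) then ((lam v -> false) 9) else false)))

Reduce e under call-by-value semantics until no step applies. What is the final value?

Answer: false

Working:
step 0: (let x = (\y.(false || ((\z.z) false))) in ((false || (true && false)) && (if ((\u.false) 8) then ((\v.false) 9) else false)))
step 1: [let@root] ((false || (true && false)) && (if ((\u.false) 8) then ((\v.false) 9) else false))
step 2: [delta@0.1] ((false || false) && (if ((\u.false) 8) then ((\v.false) 9) else false))
step 3: [delta@0] (false && (if ((\u.false) 8) then ((\v.false) 9) else false))
step 4: [beta@1.0] (false && (if false then ((\v.false) 9) else false))
step 5: [if@1] (false && false)
step 6: [delta@root] false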